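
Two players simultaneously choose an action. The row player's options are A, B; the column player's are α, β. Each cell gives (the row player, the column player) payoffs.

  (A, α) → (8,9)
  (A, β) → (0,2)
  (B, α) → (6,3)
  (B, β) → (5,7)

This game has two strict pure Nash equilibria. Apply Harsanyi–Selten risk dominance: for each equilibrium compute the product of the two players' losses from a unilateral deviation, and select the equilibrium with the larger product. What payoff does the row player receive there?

5

At (A, α): the row player loses 8 − 6 = 2 by deviating; the column player loses 9 − 2 = 7. Product = 2·7 = 14.
At (B, β): the row player loses 5 − 0 = 5 by deviating; the column player loses 7 − 3 = 4. Product = 5·4 = 20.
20 > 14, so (B, β) is risk-dominant. The row player's payoff there is 5.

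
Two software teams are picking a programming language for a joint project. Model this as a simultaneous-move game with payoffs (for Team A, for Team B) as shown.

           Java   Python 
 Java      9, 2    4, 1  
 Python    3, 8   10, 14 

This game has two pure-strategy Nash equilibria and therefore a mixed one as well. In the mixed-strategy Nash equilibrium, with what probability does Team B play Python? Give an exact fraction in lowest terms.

1/2

Team B's mix q on Java must make Team A indifferent between Java and Python.
Team A's payoff from Java: 9q + 4(1−q). From Python: 3q + 10(1−q).
Set equal: 6q = 6(1−q) → q = 6/12 = 1/2.
Probability on Python is 1 − 1/2 = 1/2.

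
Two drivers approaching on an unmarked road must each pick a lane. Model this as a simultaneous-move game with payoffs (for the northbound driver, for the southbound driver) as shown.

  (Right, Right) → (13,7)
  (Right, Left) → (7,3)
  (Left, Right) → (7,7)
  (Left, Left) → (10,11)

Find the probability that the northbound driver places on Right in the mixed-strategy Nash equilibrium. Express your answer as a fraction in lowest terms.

The northbound driver's mix p on Right must make the southbound driver indifferent between Right and Left.
The southbound driver's payoff from Right: 7p + 7(1−p). From Left: 3p + 11(1−p).
Set equal: 4p = 4(1−p) → p = 4/8 = 1/2.

1/2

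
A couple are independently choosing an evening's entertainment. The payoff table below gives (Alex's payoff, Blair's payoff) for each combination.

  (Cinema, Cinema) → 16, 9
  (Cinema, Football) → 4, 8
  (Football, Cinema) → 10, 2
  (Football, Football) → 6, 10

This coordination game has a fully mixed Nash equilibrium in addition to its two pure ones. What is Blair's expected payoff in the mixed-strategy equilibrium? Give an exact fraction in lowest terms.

74/9

Alex mixes with probability p on Cinema, chosen so Blair is indifferent: 9p + 2(1−p) = 8p + 10(1−p) gives p = 8/9.
Blair's expected payoff is 9·8/9 + 2·1/9 = 74/9.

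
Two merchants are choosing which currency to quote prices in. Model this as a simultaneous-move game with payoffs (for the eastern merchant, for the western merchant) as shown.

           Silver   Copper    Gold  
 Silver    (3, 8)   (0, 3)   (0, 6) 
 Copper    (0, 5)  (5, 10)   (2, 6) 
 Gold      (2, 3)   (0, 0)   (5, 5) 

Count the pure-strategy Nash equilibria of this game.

Both Silver: the eastern merchant gets 3 (best alternative 2); the western merchant gets 8 (best alternative 6). Neither deviates — NE.
Both Copper: the eastern merchant gets 5 (best alternative 0); the western merchant gets 10 (best alternative 6). Neither deviates — NE.
Both Gold: the eastern merchant gets 5 (best alternative 2); the western merchant gets 5 (best alternative 3). Neither deviates — NE.
(Silver, Gold) is not a NE: the eastern merchant would switch to Gold (5 > 0).
No other cell survives both best-response checks, so there are 3 pure NE.

3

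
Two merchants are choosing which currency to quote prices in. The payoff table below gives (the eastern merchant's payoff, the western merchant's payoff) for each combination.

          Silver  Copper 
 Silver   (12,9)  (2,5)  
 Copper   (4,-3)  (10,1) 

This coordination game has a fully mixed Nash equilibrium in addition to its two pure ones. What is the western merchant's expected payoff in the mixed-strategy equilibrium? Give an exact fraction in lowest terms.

3

The eastern merchant mixes with probability p on Silver, chosen so the western merchant is indifferent: 9p + (-3)(1−p) = 5p + 1(1−p) gives p = 1/2.
The western merchant's expected payoff is 9·1/2 + (-3)·1/2 = 3.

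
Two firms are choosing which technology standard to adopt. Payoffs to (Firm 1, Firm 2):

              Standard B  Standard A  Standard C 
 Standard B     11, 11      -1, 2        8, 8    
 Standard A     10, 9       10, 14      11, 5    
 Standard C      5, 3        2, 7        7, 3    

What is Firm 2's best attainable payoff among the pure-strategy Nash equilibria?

14

Both Standard B is a pure NE (Firm 1: 11 ≥ 10; Firm 2: 11 ≥ 8). Firm 2 gets 11.
Both Standard A is a pure NE (Firm 1: 10 ≥ 2; Firm 2: 14 ≥ 9). Firm 2 gets 14.
Every other cell has a profitable deviation for at least one player. Highest of {11, 14} is 14.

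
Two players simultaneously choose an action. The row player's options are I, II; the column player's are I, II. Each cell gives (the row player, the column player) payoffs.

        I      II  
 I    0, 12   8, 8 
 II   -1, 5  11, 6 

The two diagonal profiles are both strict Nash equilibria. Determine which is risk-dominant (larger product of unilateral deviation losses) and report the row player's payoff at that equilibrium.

At both I: the row player loses 0 − (-1) = 1 by deviating; the column player loses 12 − 8 = 4. Product = 1·4 = 4.
At both II: the row player loses 11 − 8 = 3 by deviating; the column player loses 6 − 5 = 1. Product = 3·1 = 3.
4 > 3, so both I is risk-dominant. The row player's payoff there is 0.

0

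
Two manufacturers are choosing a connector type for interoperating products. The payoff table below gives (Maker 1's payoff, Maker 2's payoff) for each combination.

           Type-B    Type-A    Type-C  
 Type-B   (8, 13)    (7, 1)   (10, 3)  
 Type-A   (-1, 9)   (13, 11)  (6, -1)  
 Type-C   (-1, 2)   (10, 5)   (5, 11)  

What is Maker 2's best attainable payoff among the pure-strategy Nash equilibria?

13

Both Type-B is a pure NE (Maker 1: 8 ≥ -1; Maker 2: 13 ≥ 3). Maker 2 gets 13.
Both Type-A is a pure NE (Maker 1: 13 ≥ 10; Maker 2: 11 ≥ 9). Maker 2 gets 11.
Every other cell has a profitable deviation for at least one player. Highest of {13, 11} is 13.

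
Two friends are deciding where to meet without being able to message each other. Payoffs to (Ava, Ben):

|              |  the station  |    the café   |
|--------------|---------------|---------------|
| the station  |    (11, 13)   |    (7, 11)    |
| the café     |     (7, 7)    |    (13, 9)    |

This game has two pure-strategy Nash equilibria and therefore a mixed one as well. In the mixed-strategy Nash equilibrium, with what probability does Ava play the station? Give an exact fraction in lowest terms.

1/2

Ava's mix p on the station must make Ben indifferent between the station and the café.
Ben's payoff from the station: 13p + 7(1−p). From the café: 11p + 9(1−p).
Set equal: 2p = 2(1−p) → p = 2/4 = 1/2.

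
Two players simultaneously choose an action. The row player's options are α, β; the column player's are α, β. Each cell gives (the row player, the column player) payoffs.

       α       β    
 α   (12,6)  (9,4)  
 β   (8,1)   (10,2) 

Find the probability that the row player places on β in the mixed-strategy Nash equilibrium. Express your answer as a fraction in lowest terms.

2/3

The row player's mix p on α must make the column player indifferent between α and β.
The column player's payoff from α: 6p + 1(1−p). From β: 4p + 2(1−p).
Set equal: 2p = 1(1−p) → p = 1/3.
Probability on β is 1 − 1/3 = 2/3.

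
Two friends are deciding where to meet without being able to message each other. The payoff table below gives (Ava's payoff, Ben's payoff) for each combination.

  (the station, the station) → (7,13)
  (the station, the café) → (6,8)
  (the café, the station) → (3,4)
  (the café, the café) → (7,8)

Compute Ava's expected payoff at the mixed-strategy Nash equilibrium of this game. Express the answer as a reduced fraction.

31/5

Ben mixes with probability q on the station, chosen so Ava is indifferent: 7q + 6(1−q) = 3q + 7(1−q) gives q = 1/5.
Ava's expected payoff (from either row, since indifferent) is 7·1/5 + 6·4/5 = 31/5.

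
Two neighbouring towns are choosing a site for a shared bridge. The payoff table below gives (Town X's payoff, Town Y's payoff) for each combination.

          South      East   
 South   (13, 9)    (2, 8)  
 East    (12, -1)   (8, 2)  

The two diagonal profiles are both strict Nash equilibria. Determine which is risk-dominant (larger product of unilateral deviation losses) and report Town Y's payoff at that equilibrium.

2

At both South: Town X loses 13 − 12 = 1 by deviating; Town Y loses 9 − 8 = 1. Product = 1·1 = 1.
At both East: Town X loses 8 − 2 = 6 by deviating; Town Y loses 2 − (-1) = 3. Product = 6·3 = 18.
18 > 1, so both East is risk-dominant. Town Y's payoff there is 2.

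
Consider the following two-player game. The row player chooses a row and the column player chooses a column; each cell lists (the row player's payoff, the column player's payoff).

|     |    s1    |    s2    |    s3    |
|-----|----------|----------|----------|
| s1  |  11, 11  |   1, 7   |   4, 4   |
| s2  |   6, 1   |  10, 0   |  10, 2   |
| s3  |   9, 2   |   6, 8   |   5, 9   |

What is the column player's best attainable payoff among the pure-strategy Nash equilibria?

11

Both s1 is a pure NE (the row player: 11 ≥ 9; the column player: 11 ≥ 7). The column player gets 11.
(s2, s3) is a pure NE (the row player: 10 ≥ 5; the column player: 2 ≥ 1). The column player gets 2.
Every other cell has a profitable deviation for at least one player. Highest of {11, 2} is 11.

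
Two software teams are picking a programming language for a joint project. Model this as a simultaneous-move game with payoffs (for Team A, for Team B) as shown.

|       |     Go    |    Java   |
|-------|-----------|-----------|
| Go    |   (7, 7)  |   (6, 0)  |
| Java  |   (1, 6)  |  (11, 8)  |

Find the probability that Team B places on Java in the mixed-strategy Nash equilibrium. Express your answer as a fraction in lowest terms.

Team B's mix q on Go must make Team A indifferent between Go and Java.
Team A's payoff from Go: 7q + 6(1−q). From Java: 1q + 11(1−q).
Set equal: 6q = 5(1−q) → q = 5/11.
Probability on Java is 1 − 5/11 = 6/11.

6/11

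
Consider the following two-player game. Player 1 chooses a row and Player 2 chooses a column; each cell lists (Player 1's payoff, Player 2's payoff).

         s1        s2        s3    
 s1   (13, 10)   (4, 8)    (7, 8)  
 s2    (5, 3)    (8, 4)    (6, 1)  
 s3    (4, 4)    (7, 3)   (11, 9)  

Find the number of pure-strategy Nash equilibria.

Both s1: Player 1 gets 13 (best alternative 5); Player 2 gets 10 (best alternative 8). Neither deviates — NE.
Both s2: Player 1 gets 8 (best alternative 7); Player 2 gets 4 (best alternative 3). Neither deviates — NE.
Both s3: Player 1 gets 11 (best alternative 7); Player 2 gets 9 (best alternative 4). Neither deviates — NE.
(s1, s3) is not a NE: Player 1 would switch to s3 (11 > 7).
No other cell survives both best-response checks, so there are 3 pure NE.

3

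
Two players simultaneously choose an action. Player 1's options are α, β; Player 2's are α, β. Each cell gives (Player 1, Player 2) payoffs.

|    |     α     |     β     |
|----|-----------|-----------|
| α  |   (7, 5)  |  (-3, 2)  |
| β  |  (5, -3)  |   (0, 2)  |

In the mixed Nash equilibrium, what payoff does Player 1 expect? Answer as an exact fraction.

3

Player 2 mixes with probability q on α, chosen so Player 1 is indifferent: 7q + (-3)(1−q) = 5q + 0(1−q) gives q = 3/5.
Player 1's expected payoff (from either row, since indifferent) is 7·3/5 + (-3)·2/5 = 3.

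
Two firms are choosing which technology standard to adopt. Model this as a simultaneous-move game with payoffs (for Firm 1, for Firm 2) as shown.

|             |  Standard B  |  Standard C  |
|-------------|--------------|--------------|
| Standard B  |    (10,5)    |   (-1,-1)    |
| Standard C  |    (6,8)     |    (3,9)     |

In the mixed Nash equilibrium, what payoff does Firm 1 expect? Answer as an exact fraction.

9/2

Firm 2 mixes with probability q on Standard B, chosen so Firm 1 is indifferent: 10q + (-1)(1−q) = 6q + 3(1−q) gives q = 1/2.
Firm 1's expected payoff (from either row, since indifferent) is 10·1/2 + (-1)·1/2 = 9/2.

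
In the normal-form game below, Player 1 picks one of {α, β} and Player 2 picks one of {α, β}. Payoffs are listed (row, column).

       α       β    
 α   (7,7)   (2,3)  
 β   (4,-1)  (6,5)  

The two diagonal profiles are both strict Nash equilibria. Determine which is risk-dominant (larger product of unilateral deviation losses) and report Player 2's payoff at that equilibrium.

5

At both α: Player 1 loses 7 − 4 = 3 by deviating; Player 2 loses 7 − 3 = 4. Product = 3·4 = 12.
At both β: Player 1 loses 6 − 2 = 4 by deviating; Player 2 loses 5 − (-1) = 6. Product = 4·6 = 24.
24 > 12, so both β is risk-dominant. Player 2's payoff there is 5.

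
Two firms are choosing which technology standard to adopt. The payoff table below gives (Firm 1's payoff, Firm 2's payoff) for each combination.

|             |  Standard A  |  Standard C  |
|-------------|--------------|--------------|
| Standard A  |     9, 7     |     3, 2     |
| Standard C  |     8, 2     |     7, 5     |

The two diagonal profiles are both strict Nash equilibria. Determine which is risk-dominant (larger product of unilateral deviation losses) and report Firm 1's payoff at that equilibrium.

At both Standard A: Firm 1 loses 9 − 8 = 1 by deviating; Firm 2 loses 7 − 2 = 5. Product = 1·5 = 5.
At both Standard C: Firm 1 loses 7 − 3 = 4 by deviating; Firm 2 loses 5 − 2 = 3. Product = 4·3 = 12.
12 > 5, so both Standard C is risk-dominant. Firm 1's payoff there is 7.

7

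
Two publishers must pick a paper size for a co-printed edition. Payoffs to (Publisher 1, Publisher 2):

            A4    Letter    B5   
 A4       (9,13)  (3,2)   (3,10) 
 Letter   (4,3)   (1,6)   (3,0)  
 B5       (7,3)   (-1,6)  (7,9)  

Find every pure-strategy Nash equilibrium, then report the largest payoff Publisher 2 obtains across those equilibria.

13

Both A4 is a pure NE (Publisher 1: 9 ≥ 7; Publisher 2: 13 ≥ 10). Publisher 2 gets 13.
Both B5 is a pure NE (Publisher 1: 7 ≥ 3; Publisher 2: 9 ≥ 6). Publisher 2 gets 9.
Every other cell has a profitable deviation for at least one player. Highest of {13, 9} is 13.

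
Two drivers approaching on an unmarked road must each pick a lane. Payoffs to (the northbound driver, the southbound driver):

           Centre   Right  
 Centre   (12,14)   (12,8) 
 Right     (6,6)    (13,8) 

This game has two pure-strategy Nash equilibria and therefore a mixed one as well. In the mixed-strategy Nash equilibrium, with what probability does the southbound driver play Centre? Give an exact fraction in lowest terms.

The southbound driver's mix q on Centre must make the northbound driver indifferent between Centre and Right.
The northbound driver's payoff from Centre: 12q + 12(1−q). From Right: 6q + 13(1−q).
Set equal: 6q = 1(1−q) → q = 1/7.

1/7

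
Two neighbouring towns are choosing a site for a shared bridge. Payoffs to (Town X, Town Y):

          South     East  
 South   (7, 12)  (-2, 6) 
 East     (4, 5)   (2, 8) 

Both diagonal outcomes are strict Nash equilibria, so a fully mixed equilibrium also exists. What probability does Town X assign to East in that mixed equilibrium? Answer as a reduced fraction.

Town X's mix p on South must make Town Y indifferent between South and East.
Town Y's payoff from South: 12p + 5(1−p). From East: 6p + 8(1−p).
Set equal: 6p = 3(1−p) → p = 3/9 = 1/3.
Probability on East is 1 − 1/3 = 2/3.

2/3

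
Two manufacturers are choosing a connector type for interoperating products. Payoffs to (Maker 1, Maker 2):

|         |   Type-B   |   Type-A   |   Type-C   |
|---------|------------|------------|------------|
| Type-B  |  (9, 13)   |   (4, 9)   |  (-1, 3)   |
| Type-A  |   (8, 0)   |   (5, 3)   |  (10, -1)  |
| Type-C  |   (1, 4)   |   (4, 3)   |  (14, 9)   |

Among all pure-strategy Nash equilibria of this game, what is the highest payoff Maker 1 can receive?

Both Type-B is a pure NE (Maker 1: 9 ≥ 8; Maker 2: 13 ≥ 9). Maker 1 gets 9.
Both Type-A is a pure NE (Maker 1: 5 ≥ 4; Maker 2: 3 ≥ 0). Maker 1 gets 5.
Both Type-C is a pure NE (Maker 1: 14 ≥ 10; Maker 2: 9 ≥ 4). Maker 1 gets 14.
Every other cell has a profitable deviation for at least one player. Highest of {9, 5, 14} is 14.

14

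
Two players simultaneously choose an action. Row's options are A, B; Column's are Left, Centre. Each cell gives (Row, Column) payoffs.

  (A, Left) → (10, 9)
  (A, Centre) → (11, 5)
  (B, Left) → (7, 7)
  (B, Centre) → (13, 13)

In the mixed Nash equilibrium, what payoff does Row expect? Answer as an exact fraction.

Column mixes with probability q on Left, chosen so Row is indifferent: 10q + 11(1−q) = 7q + 13(1−q) gives q = 2/5.
Row's expected payoff (from either row, since indifferent) is 10·2/5 + 11·3/5 = 53/5.

53/5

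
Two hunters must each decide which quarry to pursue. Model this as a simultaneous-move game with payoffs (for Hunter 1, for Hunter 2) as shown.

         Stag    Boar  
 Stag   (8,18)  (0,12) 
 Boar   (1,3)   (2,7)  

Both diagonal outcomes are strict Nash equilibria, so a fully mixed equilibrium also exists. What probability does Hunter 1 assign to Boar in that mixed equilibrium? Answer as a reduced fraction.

3/5

Hunter 1's mix p on Stag must make Hunter 2 indifferent between Stag and Boar.
Hunter 2's payoff from Stag: 18p + 3(1−p). From Boar: 12p + 7(1−p).
Set equal: 6p = 4(1−p) → p = 4/10 = 2/5.
Probability on Boar is 1 − 2/5 = 3/5.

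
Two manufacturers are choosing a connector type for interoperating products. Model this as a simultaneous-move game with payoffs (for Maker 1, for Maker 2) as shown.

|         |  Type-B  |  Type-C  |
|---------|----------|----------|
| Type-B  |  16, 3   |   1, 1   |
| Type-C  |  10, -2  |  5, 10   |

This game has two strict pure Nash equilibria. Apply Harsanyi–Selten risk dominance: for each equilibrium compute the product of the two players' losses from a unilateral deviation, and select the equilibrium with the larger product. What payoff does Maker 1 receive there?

5

At both Type-B: Maker 1 loses 16 − 10 = 6 by deviating; Maker 2 loses 3 − 1 = 2. Product = 6·2 = 12.
At both Type-C: Maker 1 loses 5 − 1 = 4 by deviating; Maker 2 loses 10 − (-2) = 12. Product = 4·12 = 48.
48 > 12, so both Type-C is risk-dominant. Maker 1's payoff there is 5.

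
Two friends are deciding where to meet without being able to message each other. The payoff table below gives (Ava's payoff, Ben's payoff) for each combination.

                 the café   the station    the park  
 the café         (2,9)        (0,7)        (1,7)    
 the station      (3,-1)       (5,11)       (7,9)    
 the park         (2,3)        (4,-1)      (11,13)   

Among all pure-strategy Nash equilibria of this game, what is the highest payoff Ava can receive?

11

Both the station is a pure NE (Ava: 5 ≥ 4; Ben: 11 ≥ 9). Ava gets 5.
Both the park is a pure NE (Ava: 11 ≥ 7; Ben: 13 ≥ 3). Ava gets 11.
Every other cell has a profitable deviation for at least one player. Highest of {5, 11} is 11.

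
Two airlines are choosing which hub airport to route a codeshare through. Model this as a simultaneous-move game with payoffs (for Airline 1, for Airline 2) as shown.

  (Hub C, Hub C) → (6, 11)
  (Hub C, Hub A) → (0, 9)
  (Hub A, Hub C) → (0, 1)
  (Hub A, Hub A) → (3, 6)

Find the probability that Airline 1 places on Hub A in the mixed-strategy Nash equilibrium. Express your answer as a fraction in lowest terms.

2/7

Airline 1's mix p on Hub C must make Airline 2 indifferent between Hub C and Hub A.
Airline 2's payoff from Hub C: 11p + 1(1−p). From Hub A: 9p + 6(1−p).
Set equal: 2p = 5(1−p) → p = 5/7.
Probability on Hub A is 1 − 5/7 = 2/7.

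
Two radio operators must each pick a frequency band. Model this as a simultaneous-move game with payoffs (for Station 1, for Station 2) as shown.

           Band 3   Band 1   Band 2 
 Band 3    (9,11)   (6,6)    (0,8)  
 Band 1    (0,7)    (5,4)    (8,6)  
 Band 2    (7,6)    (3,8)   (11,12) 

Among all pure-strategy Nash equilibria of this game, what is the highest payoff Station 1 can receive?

11

Both Band 3 is a pure NE (Station 1: 9 ≥ 7; Station 2: 11 ≥ 8). Station 1 gets 9.
Both Band 2 is a pure NE (Station 1: 11 ≥ 8; Station 2: 12 ≥ 8). Station 1 gets 11.
Every other cell has a profitable deviation for at least one player. Highest of {9, 11} is 11.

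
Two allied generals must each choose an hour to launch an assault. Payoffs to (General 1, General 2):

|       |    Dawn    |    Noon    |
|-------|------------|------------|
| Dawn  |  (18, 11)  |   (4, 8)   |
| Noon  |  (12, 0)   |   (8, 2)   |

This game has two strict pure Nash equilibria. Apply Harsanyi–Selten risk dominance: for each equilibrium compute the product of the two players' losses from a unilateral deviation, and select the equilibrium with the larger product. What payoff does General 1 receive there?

18

At both Dawn: General 1 loses 18 − 12 = 6 by deviating; General 2 loses 11 − 8 = 3. Product = 6·3 = 18.
At both Noon: General 1 loses 8 − 4 = 4 by deviating; General 2 loses 2 − 0 = 2. Product = 4·2 = 8.
18 > 8, so both Dawn is risk-dominant. General 1's payoff there is 18.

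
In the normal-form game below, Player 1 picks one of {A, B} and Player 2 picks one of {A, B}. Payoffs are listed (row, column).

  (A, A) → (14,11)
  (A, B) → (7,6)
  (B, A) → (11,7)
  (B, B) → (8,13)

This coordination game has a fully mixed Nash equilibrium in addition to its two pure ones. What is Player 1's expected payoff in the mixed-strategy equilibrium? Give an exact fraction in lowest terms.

35/4

Player 2 mixes with probability q on A, chosen so Player 1 is indifferent: 14q + 7(1−q) = 11q + 8(1−q) gives q = 1/4.
Player 1's expected payoff (from either row, since indifferent) is 14·1/4 + 7·3/4 = 35/4.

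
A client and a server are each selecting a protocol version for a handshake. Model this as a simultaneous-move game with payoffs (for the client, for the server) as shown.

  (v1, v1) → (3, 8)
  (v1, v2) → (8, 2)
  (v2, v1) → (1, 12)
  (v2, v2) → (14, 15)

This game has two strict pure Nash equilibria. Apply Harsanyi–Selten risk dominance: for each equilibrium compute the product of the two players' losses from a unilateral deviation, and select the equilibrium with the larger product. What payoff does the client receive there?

14

At both v1: the client loses 3 − 1 = 2 by deviating; the server loses 8 − 2 = 6. Product = 2·6 = 12.
At both v2: the client loses 14 − 8 = 6 by deviating; the server loses 15 − 12 = 3. Product = 6·3 = 18.
18 > 12, so both v2 is risk-dominant. The client's payoff there is 14.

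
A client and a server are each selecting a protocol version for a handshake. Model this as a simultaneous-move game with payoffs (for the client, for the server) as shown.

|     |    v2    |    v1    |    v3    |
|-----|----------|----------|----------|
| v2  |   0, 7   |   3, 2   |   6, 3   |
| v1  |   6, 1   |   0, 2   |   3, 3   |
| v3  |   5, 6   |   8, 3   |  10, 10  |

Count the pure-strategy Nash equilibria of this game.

Both v3: the client gets 10 (best alternative 6); the server gets 10 (best alternative 6). Neither deviates — NE.
Both v2 is not a NE: the client would switch to v1 (6 > 0).
No other cell survives both best-response checks, so there is 1 pure NE.

1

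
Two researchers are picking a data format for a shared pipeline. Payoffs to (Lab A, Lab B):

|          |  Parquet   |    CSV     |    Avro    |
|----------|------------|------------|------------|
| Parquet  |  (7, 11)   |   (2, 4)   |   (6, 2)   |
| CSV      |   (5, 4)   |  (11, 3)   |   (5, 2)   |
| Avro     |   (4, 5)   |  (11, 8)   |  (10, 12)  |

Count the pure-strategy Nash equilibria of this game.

2

Both Parquet: Lab A gets 7 (best alternative 5); Lab B gets 11 (best alternative 4). Neither deviates — NE.
Both Avro: Lab A gets 10 (best alternative 6); Lab B gets 12 (best alternative 8). Neither deviates — NE.
Both CSV is not a NE: Lab B would switch to Parquet (4 > 3).
No other cell survives both best-response checks, so there are 2 pure NE.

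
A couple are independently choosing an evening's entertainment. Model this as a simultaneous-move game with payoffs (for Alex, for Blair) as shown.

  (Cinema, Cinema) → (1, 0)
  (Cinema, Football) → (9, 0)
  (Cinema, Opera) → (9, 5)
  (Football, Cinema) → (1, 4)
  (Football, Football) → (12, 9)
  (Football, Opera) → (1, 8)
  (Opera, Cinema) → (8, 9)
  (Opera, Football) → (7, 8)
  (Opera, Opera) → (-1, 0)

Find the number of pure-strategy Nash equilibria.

(Cinema, Opera): Alex gets 9 (best alternative 1); Blair gets 5 (best alternative 0). Neither deviates — NE.
Both Football: Alex gets 12 (best alternative 9); Blair gets 9 (best alternative 8). Neither deviates — NE.
(Opera, Cinema): Alex gets 8 (best alternative 1); Blair gets 9 (best alternative 8). Neither deviates — NE.
Both Opera is not a NE: Alex would switch to Cinema (9 > -1).
No other cell survives both best-response checks, so there are 3 pure NE.

3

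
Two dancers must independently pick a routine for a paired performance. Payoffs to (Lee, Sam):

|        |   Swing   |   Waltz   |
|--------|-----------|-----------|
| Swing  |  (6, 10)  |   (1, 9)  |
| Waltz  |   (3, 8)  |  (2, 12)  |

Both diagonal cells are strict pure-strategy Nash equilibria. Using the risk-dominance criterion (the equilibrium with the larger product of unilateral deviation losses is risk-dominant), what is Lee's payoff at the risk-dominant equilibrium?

At both Swing: Lee loses 6 − 3 = 3 by deviating; Sam loses 10 − 9 = 1. Product = 3·1 = 3.
At both Waltz: Lee loses 2 − 1 = 1 by deviating; Sam loses 12 − 8 = 4. Product = 1·4 = 4.
4 > 3, so both Waltz is risk-dominant. Lee's payoff there is 2.

2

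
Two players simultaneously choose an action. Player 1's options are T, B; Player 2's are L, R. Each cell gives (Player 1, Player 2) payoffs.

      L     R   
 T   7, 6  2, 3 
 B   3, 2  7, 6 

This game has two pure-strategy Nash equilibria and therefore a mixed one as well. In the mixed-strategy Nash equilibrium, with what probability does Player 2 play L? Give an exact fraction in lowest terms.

Player 2's mix q on L must make Player 1 indifferent between T and B.
Player 1's payoff from T: 7q + 2(1−q). From B: 3q + 7(1−q).
Set equal: 4q = 5(1−q) → q = 5/9.

5/9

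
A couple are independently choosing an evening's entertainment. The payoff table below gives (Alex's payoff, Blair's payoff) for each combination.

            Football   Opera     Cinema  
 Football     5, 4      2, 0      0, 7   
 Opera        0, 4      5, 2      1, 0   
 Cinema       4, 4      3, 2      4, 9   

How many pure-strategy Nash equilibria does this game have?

1

Both Cinema: Alex gets 4 (best alternative 1); Blair gets 9 (best alternative 4). Neither deviates — NE.
Both Opera is not a NE: Blair would switch to Football (4 > 2).
No other cell survives both best-response checks, so there is 1 pure NE.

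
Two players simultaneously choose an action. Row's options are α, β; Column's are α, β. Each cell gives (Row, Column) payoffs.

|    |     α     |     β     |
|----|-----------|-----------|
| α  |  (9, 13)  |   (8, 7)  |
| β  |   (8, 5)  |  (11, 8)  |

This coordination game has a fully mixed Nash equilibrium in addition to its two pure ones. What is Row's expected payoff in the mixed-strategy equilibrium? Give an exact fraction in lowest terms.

35/4

Column mixes with probability q on α, chosen so Row is indifferent: 9q + 8(1−q) = 8q + 11(1−q) gives q = 3/4.
Row's expected payoff (from either row, since indifferent) is 9·3/4 + 8·1/4 = 35/4.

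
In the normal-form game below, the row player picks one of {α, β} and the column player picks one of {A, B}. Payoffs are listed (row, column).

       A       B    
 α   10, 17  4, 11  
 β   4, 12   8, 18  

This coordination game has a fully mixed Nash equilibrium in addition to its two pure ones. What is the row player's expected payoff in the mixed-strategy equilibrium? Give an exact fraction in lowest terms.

32/5

The column player mixes with probability q on A, chosen so the row player is indifferent: 10q + 4(1−q) = 4q + 8(1−q) gives q = 2/5.
The row player's expected payoff (from either row, since indifferent) is 10·2/5 + 4·3/5 = 32/5.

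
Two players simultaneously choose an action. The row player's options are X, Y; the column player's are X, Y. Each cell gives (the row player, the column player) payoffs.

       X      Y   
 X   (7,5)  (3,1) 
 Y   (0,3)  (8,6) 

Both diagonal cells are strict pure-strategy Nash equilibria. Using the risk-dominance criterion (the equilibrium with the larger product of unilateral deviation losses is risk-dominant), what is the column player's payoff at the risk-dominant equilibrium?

5

At both X: the row player loses 7 − 0 = 7 by deviating; the column player loses 5 − 1 = 4. Product = 7·4 = 28.
At both Y: the row player loses 8 − 3 = 5 by deviating; the column player loses 6 − 3 = 3. Product = 5·3 = 15.
28 > 15, so both X is risk-dominant. The column player's payoff there is 5.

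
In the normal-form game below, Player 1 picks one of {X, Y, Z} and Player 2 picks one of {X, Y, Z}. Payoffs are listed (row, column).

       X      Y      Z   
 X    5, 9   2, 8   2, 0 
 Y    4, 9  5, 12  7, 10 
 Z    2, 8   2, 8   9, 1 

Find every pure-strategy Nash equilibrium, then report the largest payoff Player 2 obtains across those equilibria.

Both X is a pure NE (Player 1: 5 ≥ 4; Player 2: 9 ≥ 8). Player 2 gets 9.
Both Y is a pure NE (Player 1: 5 ≥ 2; Player 2: 12 ≥ 10). Player 2 gets 12.
Every other cell has a profitable deviation for at least one player. Highest of {9, 12} is 12.

12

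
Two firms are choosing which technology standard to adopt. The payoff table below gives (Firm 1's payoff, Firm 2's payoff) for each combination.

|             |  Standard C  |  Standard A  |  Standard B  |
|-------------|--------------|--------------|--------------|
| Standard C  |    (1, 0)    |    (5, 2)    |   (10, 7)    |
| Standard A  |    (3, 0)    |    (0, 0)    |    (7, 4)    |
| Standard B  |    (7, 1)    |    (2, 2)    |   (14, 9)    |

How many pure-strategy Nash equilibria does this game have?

Both Standard B: Firm 1 gets 14 (best alternative 10); Firm 2 gets 9 (best alternative 2). Neither deviates — NE.
Both Standard A is not a NE: Firm 1 would switch to Standard C (5 > 0).
No other cell survives both best-response checks, so there is 1 pure NE.

1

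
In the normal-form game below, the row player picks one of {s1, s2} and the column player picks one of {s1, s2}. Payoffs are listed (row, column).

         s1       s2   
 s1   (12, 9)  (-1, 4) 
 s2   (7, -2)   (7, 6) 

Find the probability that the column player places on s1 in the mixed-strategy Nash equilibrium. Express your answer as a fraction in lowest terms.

8/13

The column player's mix q on s1 must make the row player indifferent between s1 and s2.
The row player's payoff from s1: 12q + (-1)(1−q). From s2: 7q + 7(1−q).
Set equal: 5q = 8(1−q) → q = 8/13.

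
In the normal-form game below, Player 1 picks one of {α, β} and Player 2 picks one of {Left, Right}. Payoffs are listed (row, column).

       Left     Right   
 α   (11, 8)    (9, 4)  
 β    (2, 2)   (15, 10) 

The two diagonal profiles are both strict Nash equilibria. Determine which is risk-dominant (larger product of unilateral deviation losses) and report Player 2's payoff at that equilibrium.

At (α, Left): Player 1 loses 11 − 2 = 9 by deviating; Player 2 loses 8 − 4 = 4. Product = 9·4 = 36.
At (β, Right): Player 1 loses 15 − 9 = 6 by deviating; Player 2 loses 10 − 2 = 8. Product = 6·8 = 48.
48 > 36, so (β, Right) is risk-dominant. Player 2's payoff there is 10.

10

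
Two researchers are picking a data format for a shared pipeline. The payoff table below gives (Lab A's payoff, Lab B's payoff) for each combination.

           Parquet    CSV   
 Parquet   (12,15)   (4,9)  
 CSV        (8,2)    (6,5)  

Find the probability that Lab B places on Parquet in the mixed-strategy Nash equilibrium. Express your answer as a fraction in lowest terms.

Lab B's mix q on Parquet must make Lab A indifferent between Parquet and CSV.
Lab A's payoff from Parquet: 12q + 4(1−q). From CSV: 8q + 6(1−q).
Set equal: 4q = 2(1−q) → q = 2/6 = 1/3.

1/3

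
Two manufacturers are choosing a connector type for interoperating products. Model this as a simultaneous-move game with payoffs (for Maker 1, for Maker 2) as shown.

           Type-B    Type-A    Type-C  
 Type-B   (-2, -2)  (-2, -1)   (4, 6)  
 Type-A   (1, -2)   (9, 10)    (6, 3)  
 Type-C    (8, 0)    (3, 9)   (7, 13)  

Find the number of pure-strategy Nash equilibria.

Both Type-A: Maker 1 gets 9 (best alternative 3); Maker 2 gets 10 (best alternative 3). Neither deviates — NE.
Both Type-C: Maker 1 gets 7 (best alternative 6); Maker 2 gets 13 (best alternative 9). Neither deviates — NE.
Both Type-B is not a NE: Maker 1 would switch to Type-C (8 > -2).
No other cell survives both best-response checks, so there are 2 pure NE.

2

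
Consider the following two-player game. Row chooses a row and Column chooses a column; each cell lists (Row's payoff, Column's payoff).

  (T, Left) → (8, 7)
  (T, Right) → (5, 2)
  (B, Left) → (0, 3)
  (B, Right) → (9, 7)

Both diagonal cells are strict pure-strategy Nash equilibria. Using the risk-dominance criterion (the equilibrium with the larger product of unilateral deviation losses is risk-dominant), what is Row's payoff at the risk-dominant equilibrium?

8

At (T, Left): Row loses 8 − 0 = 8 by deviating; Column loses 7 − 2 = 5. Product = 8·5 = 40.
At (B, Right): Row loses 9 − 5 = 4 by deviating; Column loses 7 − 3 = 4. Product = 4·4 = 16.
40 > 16, so (T, Left) is risk-dominant. Row's payoff there is 8.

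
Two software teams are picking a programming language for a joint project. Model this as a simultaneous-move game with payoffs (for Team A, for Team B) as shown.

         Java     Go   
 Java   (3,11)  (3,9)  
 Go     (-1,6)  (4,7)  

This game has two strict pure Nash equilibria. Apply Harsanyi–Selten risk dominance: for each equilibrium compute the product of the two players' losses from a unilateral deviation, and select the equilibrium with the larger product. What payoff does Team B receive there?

11

At both Java: Team A loses 3 − (-1) = 4 by deviating; Team B loses 11 − 9 = 2. Product = 4·2 = 8.
At both Go: Team A loses 4 − 3 = 1 by deviating; Team B loses 7 − 6 = 1. Product = 1·1 = 1.
8 > 1, so both Java is risk-dominant. Team B's payoff there is 11.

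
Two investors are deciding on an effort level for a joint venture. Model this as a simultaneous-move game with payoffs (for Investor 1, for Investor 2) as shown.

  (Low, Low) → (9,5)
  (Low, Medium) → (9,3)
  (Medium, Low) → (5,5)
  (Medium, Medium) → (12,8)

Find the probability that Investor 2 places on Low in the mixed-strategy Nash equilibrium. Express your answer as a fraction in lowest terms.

3/7

Investor 2's mix q on Low must make Investor 1 indifferent between Low and Medium.
Investor 1's payoff from Low: 9q + 9(1−q). From Medium: 5q + 12(1−q).
Set equal: 4q = 3(1−q) → q = 3/7.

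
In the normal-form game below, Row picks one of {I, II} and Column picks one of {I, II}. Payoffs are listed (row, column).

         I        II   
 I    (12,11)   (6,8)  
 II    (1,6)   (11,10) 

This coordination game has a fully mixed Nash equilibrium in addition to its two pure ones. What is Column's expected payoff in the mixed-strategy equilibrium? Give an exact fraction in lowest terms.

Row mixes with probability p on I, chosen so Column is indifferent: 11p + 6(1−p) = 8p + 10(1−p) gives p = 4/7.
Column's expected payoff is 11·4/7 + 6·3/7 = 62/7.

62/7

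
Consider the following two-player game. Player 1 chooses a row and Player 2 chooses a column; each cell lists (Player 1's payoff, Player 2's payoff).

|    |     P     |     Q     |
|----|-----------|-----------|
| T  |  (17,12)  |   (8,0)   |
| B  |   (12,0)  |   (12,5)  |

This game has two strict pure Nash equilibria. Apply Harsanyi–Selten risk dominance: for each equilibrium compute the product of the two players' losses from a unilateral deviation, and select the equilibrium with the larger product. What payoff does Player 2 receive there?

12

At (T, P): Player 1 loses 17 − 12 = 5 by deviating; Player 2 loses 12 − 0 = 12. Product = 5·12 = 60.
At (B, Q): Player 1 loses 12 − 8 = 4 by deviating; Player 2 loses 5 − 0 = 5. Product = 4·5 = 20.
60 > 20, so (T, P) is risk-dominant. Player 2's payoff there is 12.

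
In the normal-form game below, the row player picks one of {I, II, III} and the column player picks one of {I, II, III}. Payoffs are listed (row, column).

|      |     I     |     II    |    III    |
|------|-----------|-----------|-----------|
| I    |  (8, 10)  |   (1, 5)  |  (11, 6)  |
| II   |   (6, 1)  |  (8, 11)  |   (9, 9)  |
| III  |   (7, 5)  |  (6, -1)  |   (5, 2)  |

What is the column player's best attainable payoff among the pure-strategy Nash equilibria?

11

Both I is a pure NE (the row player: 8 ≥ 7; the column player: 10 ≥ 6). The column player gets 10.
Both II is a pure NE (the row player: 8 ≥ 6; the column player: 11 ≥ 9). The column player gets 11.
Every other cell has a profitable deviation for at least one player. Highest of {10, 11} is 11.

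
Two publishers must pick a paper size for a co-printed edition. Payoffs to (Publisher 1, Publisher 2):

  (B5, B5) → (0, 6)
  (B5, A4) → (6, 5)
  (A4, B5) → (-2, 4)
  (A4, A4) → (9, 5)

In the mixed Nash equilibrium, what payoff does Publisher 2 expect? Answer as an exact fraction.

5

Publisher 1 mixes with probability p on B5, chosen so Publisher 2 is indifferent: 6p + 4(1−p) = 5p + 5(1−p) gives p = 1/2.
Publisher 2's expected payoff is 6·1/2 + 4·1/2 = 5.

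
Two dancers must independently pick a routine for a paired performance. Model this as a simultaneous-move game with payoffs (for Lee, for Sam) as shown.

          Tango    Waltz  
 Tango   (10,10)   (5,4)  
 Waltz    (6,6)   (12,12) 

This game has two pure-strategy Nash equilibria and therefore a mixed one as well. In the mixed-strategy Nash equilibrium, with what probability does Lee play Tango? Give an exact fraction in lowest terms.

Lee's mix p on Tango must make Sam indifferent between Tango and Waltz.
Sam's payoff from Tango: 10p + 6(1−p). From Waltz: 4p + 12(1−p).
Set equal: 6p = 6(1−p) → p = 6/12 = 1/2.

1/2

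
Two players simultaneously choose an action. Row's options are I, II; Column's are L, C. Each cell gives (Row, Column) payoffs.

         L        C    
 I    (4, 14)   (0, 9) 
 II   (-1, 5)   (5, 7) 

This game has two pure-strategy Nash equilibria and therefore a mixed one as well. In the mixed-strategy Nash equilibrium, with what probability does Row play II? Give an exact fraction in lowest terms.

Row's mix p on I must make Column indifferent between L and C.
Column's payoff from L: 14p + 5(1−p). From C: 9p + 7(1−p).
Set equal: 5p = 2(1−p) → p = 2/7.
Probability on II is 1 − 2/7 = 5/7.

5/7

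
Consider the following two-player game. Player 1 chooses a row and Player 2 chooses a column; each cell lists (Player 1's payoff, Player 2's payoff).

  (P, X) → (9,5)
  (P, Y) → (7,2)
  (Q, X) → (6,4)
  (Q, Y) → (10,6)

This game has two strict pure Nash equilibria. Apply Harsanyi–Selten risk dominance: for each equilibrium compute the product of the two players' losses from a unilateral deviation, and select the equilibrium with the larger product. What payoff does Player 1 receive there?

At (P, X): Player 1 loses 9 − 6 = 3 by deviating; Player 2 loses 5 − 2 = 3. Product = 3·3 = 9.
At (Q, Y): Player 1 loses 10 − 7 = 3 by deviating; Player 2 loses 6 − 4 = 2. Product = 3·2 = 6.
9 > 6, so (P, X) is risk-dominant. Player 1's payoff there is 9.

9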